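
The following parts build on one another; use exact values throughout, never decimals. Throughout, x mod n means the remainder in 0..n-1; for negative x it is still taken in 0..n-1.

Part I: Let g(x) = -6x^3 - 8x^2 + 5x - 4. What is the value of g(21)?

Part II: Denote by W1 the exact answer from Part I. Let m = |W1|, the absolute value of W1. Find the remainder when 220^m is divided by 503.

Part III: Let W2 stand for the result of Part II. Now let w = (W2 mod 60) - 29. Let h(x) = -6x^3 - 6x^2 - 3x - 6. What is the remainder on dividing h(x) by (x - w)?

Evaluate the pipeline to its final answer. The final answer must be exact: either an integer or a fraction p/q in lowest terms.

-26166

Part I: -6*(21)^3 - 8*(21)^2 + 5*(21)^1 - 4 = (-55566) + (-3528) + (105) + (-4) = -58993; answer -58993
Part II: W1 = -58993; m = 58993; squarings mod 503: 220^1=220, 220^2=112, 220^4=472, 220^8=458, 220^16=13, 220^32=169, 220^64=393, 220^128=28, 220^256=281, 220^512=493, 220^1024=100, 220^2048=443, 220^4096=79, 220^8192=205, 220^16384=276, 220^32768=223; 220^58993 = 220^1 * 220^16 * 220^32 * 220^64 * 220^512 * 220^1024 * 220^8192 * 220^16384 * 220^32768 = 45 (mod 503); answer 45
Part III: W2 = 45; w = 16; remainder = value at the root: -6*(16)^3 - 6*(16)^2 - 3*(16)^1 - 6 = (-24576) + (-1536) + (-48) + (-6) = -26166; answer -26166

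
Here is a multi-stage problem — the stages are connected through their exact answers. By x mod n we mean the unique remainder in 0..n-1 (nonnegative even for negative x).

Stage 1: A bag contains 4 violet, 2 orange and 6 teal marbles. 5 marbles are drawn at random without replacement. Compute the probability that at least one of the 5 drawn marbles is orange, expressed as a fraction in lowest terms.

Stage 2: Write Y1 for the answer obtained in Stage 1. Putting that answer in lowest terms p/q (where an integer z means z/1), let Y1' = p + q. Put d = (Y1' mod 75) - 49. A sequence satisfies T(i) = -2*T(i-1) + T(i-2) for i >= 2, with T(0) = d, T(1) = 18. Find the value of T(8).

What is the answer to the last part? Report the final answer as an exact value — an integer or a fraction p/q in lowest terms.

Stage 1: total draws C(12,5) = 792; complement C(10,5) = 252; favorable 792 - 252 = 540; P = 15/22; answer 15/22
Stage 2: Y1 = 15/22; threaded value p + q = 37; d = -12; T(2) = -2*(18) + 1*(-12) = -48; iterating: T(2)=-48, T(3)=114, T(4)=-276, T(5)=666, T(6)=-1608, T(7)=3882, T(8)=-9372; answer -9372

-9372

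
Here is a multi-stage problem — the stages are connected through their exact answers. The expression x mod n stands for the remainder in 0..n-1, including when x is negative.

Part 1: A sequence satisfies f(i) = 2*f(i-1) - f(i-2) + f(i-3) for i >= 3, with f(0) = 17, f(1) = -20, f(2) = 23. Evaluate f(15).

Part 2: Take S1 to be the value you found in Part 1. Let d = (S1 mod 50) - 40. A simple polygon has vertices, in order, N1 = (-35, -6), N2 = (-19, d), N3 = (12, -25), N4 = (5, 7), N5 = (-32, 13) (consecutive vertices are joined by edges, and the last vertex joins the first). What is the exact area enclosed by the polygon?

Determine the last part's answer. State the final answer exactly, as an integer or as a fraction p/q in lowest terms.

Part 1: f(3) = 2*(23) - 1*(-20) + 1*(17) = 83; iterating: f(3)=83, f(4)=123, f(5)=186, f(6)=332, f(7)=601, f(8)=1056, f(9)=1843, f(10)=3231, f(11)=5675, f(12)=9962, f(13)=17480, f(14)=30673, f(15)=53828; answer 53828
Part 2: S1 = 53828; d = -12; cross terms: (-35*-12 - -19*-6)=306, (-19*-25 - 12*-12)=619, (12*7 - 5*-25)=209, (5*13 - -32*7)=289, (-32*-6 - -35*13)=647; twice the area = |2070| = 2070; area = 1035; answer 1035

1035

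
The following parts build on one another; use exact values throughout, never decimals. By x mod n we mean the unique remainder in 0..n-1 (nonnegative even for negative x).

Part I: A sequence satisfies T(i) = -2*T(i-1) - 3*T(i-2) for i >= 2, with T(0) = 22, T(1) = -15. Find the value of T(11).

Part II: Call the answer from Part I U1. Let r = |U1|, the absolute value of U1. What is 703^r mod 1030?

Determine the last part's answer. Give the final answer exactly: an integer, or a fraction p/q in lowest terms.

Part I: T(2) = -2*(-15) - 3*(22) = -36; iterating: T(2)=-36, T(3)=117, T(4)=-126, T(5)=-99, T(6)=576, T(7)=-855, T(8)=-18, T(9)=2601, T(10)=-5148, T(11)=2493; answer 2493
Part II: U1 = 2493; r = 2493; squarings mod 1030: 703^1=703, 703^2=839, 703^4=431, 703^8=361, 703^16=541, 703^32=161, 703^64=171, 703^128=401, 703^256=121, 703^512=221, 703^1024=431, 703^2048=361; 703^2493 = 703^1 * 703^4 * 703^8 * 703^16 * 703^32 * 703^128 * 703^256 * 703^2048 = 73 (mod 1030); answer 73

73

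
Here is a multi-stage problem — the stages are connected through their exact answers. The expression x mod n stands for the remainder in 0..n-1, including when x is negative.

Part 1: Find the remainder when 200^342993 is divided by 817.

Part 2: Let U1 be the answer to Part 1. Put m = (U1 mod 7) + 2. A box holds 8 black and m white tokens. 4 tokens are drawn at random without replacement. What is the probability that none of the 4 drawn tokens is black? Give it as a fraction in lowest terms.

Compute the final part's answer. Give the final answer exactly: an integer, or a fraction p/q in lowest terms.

Part 1: squarings mod 817: 200^1=200, 200^2=784, 200^4=272, 200^8=454, 200^16=232, 200^32=719, 200^64=617, 200^128=784, 200^256=272, 200^512=454, 200^1024=232, 200^2048=719, 200^4096=617, 200^8192=784, 200^16384=272, 200^32768=454, 200^65536=232, 200^131072=719, 200^262144=617; 200^342993 = 200^1 * 200^16 * 200^64 * 200^128 * 200^256 * 200^512 * 200^2048 * 200^4096 * 200^8192 * 200^65536 * 200^262144 = 601 (mod 817); answer 601
Part 2: U1 = 601; m = 8; total draws C(16,4) = 1820; favorable C(8,4) = 70; P = 1/26; answer 1/26

1/26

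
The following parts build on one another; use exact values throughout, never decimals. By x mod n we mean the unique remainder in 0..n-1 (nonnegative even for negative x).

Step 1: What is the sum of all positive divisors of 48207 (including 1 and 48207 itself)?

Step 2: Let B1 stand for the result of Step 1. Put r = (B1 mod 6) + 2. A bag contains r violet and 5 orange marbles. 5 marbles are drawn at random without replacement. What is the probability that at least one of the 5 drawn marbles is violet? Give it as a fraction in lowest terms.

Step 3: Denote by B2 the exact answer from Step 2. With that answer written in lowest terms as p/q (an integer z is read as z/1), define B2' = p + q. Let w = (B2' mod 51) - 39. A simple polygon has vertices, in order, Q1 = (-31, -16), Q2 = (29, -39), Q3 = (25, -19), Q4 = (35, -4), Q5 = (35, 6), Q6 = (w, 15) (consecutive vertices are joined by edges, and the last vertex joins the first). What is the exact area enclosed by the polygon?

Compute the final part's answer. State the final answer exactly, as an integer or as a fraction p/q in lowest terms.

1913

Step 1: 48207 = 3 * 16069; sigma = (1 + 3) * (1 + 16069) = 4 * 16070 = 64280; answer 64280
Step 2: B1 = 64280; r = 4; total draws C(9,5) = 126; complement C(5,5) = 1; favorable 126 - 1 = 125; P = 125/126; answer 125/126
Step 3: B2 = 125/126; threaded value p + q = 251; w = 8; cross terms: (-31*-39 - 29*-16)=1673, (29*-19 - 25*-39)=424, (25*-4 - 35*-19)=565, (35*6 - 35*-4)=350, (35*15 - 8*6)=477, (8*-16 - -31*15)=337; twice the area = |3826| = 3826; area = 1913; answer 1913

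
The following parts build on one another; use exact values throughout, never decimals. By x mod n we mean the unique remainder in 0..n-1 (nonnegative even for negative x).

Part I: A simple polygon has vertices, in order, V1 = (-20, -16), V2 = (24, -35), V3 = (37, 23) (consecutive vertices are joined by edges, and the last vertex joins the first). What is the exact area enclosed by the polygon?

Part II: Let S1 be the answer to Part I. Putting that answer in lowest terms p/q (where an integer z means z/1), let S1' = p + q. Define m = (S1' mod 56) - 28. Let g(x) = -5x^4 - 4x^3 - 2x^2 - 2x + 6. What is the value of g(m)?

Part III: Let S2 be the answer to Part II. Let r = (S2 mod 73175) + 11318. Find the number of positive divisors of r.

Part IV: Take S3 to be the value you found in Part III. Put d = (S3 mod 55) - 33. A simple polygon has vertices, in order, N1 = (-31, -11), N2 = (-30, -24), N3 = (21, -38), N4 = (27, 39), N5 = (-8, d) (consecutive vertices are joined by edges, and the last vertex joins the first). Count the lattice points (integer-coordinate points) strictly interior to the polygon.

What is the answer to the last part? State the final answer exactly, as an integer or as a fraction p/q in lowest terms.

Part I: cross terms: (-20*-35 - 24*-16)=1084, (24*23 - 37*-35)=1847, (37*-16 - -20*23)=-132; twice the area = |2799| = 2799; area = 2799/2; answer 2799/2
Part II: S1 = 2799/2; threaded value p + q = 2801; m = -27; -5*(-27)^4 - 4*(-27)^3 - 2*(-27)^2 - 2*(-27)^1 + 6 = (-2657205) + (78732) + (-1458) + (54) + (6) = -2579871; answer -2579871
Part III: S2 = -2579871; r = 65747; 65747 = 11 * 43 * 139; number of divisors = (1+1) * (1+1) * (1+1) = 8; answer 8
Part IV: S3 = 8; d = -25; cross terms: (-31*-24 - -30*-11)=414, (-30*-38 - 21*-24)=1644, (21*39 - 27*-38)=1845, (27*-25 - -8*39)=-363, (-8*-11 - -31*-25)=-687; twice the area = |2853| = 2853; area = 2853/2; boundary points = 1 + 1 + 1 + 1 + 1 = 5; strictly interior points = area - boundary/2 + 1 = 1425; answer 1425

1425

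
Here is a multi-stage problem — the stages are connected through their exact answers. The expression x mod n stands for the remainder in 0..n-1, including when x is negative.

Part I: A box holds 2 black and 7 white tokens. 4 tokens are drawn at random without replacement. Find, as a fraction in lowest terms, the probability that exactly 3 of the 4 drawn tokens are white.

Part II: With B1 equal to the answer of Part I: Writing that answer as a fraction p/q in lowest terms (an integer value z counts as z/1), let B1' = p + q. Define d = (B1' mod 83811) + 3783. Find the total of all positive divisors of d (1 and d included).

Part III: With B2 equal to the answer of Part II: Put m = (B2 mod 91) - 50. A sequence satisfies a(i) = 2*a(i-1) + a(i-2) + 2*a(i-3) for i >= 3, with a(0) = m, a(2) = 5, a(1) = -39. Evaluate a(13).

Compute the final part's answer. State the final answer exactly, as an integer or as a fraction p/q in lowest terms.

Part I: total draws C(9,4) = 126; favorable C(7,3)*C(2,1) = 70; P = 5/9; answer 5/9
Part II: B1 = 5/9; threaded value p + q = 14; d = 3797; 3797 is prime, so its only divisors are 1 and 3797; sigma = 1 + 3797 = 3798; answer 3798
Part III: B2 = 3798; m = 17; a(3) = 2*(5) + 1*(-39) + 2*(17) = 5; iterating: a(3)=5, a(4)=-63, a(5)=-111, a(6)=-275, a(7)=-787, a(8)=-2071, a(9)=-5479, a(10)=-14603, a(11)=-38827, a(12)=-103215, a(13)=-274463; answer -274463

-274463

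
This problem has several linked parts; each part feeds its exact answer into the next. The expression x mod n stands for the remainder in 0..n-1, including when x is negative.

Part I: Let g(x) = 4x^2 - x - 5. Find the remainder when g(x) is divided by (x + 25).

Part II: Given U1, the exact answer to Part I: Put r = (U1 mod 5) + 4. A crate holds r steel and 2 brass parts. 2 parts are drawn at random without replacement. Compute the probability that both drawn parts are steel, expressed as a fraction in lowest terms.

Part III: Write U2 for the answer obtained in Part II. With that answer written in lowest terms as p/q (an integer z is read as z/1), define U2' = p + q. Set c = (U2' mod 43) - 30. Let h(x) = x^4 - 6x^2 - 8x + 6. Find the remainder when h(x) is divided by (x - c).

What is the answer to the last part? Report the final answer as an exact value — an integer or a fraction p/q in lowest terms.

276857

Part I: remainder = value at the root: 4*(-25)^2 - 1*(-25)^1 - 5 = (2500) + (25) + (-5) = 2520; answer 2520
Part II: U1 = 2520; r = 4; total draws C(6,2) = 15; favorable C(4,2) = 6; P = 2/5; answer 2/5
Part III: U2 = 2/5; threaded value p + q = 7; c = -23; remainder = value at the root: 1*(-23)^4 - 6*(-23)^2 - 8*(-23)^1 + 6 = (279841) + (-3174) + (184) + (6) = 276857; answer 276857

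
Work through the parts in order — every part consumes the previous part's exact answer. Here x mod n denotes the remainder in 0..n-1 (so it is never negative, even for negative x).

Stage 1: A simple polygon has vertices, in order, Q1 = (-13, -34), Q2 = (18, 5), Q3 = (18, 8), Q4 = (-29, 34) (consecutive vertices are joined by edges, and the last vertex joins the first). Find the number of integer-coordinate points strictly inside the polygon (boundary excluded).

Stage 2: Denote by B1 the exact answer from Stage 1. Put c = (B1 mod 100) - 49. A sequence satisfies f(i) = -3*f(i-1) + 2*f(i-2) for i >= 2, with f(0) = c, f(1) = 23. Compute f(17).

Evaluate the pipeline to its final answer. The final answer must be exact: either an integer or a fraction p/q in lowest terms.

18517800365

Stage 1: cross terms: (-13*5 - 18*-34)=547, (18*8 - 18*5)=54, (18*34 - -29*8)=844, (-29*-34 - -13*34)=1428; twice the area = |2873| = 2873; area = 2873/2; boundary points = 1 + 3 + 1 + 4 = 9; strictly interior points = area - boundary/2 + 1 = 1433; answer 1433
Stage 2: B1 = 1433; c = -16; f(2) = -3*(23) + 2*(-16) = -101; iterating: f(2)=-101, f(3)=349, f(4)=-1249, f(5)=4445, f(6)=-15833, f(7)=56389, f(8)=-200833, f(9)=715277, f(10)=-2547497, f(11)=9073045, f(12)=-32314129, f(13)=115088477, f(14)=-409893689, f(15)=1459858021, f(16)=-5199361441, f(17)=18517800365; answer 18517800365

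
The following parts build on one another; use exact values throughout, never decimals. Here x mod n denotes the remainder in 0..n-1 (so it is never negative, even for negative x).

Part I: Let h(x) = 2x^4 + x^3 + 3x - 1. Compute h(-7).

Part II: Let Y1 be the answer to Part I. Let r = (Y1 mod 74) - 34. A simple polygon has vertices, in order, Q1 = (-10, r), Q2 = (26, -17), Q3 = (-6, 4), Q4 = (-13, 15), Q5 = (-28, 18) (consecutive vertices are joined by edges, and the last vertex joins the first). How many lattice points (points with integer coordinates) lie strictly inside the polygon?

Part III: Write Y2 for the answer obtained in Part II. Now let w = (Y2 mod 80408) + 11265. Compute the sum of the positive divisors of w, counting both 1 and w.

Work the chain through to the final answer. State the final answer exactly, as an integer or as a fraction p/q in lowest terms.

Part I: 2*(-7)^4 + 1*(-7)^3 + 3*(-7)^1 - 1 = (4802) + (-343) + (-21) + (-1) = 4437; answer 4437
Part II: Y1 = 4437; r = 37; cross terms: (-10*-17 - 26*37)=-792, (26*4 - -6*-17)=2, (-6*15 - -13*4)=-38, (-13*18 - -28*15)=186, (-28*37 - -10*18)=-856; twice the area = |-1498| = 1498; area = 749; boundary points = 18 + 1 + 1 + 3 + 1 = 24; strictly interior points = area - boundary/2 + 1 = 738; answer 738
Part III: Y2 = 738; w = 12003; 12003 = 3 * 4001; sigma = (1 + 3) * (1 + 4001) = 4 * 4002 = 16008; answer 16008

16008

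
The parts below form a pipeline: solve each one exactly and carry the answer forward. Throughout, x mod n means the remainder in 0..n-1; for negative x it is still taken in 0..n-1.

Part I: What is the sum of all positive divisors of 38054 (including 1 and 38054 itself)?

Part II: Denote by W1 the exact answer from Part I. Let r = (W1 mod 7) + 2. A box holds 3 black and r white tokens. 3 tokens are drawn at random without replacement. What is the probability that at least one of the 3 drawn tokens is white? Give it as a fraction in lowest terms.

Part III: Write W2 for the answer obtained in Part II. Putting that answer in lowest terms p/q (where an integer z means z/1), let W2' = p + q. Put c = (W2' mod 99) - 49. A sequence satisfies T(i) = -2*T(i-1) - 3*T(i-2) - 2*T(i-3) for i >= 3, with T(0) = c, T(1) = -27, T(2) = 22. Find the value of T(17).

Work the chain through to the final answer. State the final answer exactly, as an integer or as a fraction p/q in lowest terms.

-17517

Part I: 38054 = 2 * 53 * 359; sigma = (1 + 2) * (1 + 53) * (1 + 359) = 3 * 54 * 360 = 58320; answer 58320
Part II: W1 = 58320; r = 5; total draws C(8,3) = 56; complement C(3,3) = 1; favorable 56 - 1 = 55; P = 55/56; answer 55/56
Part III: W2 = 55/56; threaded value p + q = 111; c = -37; T(3) = -2*(22) - 3*(-27) - 2*(-37) = 111; iterating: T(3)=111, T(4)=-234, T(5)=91, T(6)=298, T(7)=-401, T(8)=-274, T(9)=1155, T(10)=-686, T(11)=-1545, T(12)=2838, T(13)=331, T(14)=-6086, T(15)=5503, T(16)=6590, T(17)=-17517; answer -17517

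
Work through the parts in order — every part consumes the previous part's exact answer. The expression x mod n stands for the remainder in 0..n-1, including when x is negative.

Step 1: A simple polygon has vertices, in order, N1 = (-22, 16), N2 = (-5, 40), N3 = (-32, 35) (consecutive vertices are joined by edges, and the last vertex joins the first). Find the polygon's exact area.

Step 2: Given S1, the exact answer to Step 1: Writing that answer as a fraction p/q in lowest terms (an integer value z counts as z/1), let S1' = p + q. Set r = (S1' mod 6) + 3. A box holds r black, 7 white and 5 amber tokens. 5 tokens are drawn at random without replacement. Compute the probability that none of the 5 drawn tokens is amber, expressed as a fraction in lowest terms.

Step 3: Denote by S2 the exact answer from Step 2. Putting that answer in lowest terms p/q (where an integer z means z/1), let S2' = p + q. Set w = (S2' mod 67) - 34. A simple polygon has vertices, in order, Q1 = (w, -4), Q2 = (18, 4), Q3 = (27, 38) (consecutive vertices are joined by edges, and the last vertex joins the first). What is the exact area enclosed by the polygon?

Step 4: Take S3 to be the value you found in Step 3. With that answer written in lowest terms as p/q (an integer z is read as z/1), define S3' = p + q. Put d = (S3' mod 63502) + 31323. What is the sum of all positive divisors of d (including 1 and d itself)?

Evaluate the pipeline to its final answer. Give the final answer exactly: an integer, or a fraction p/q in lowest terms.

Step 1: cross terms: (-22*40 - -5*16)=-800, (-5*35 - -32*40)=1105, (-32*16 - -22*35)=258; twice the area = |563| = 563; area = 563/2; answer 563/2
Step 2: S1 = 563/2; threaded value p + q = 565; r = 4; total draws C(16,5) = 4368; favorable C(11,5) = 462; P = 11/104; answer 11/104
Step 3: S2 = 11/104; threaded value p + q = 115; w = 14; cross terms: (14*4 - 18*-4)=128, (18*38 - 27*4)=576, (27*-4 - 14*38)=-640; twice the area = |64| = 64; area = 32; answer 32
Step 4: S3 = 32; threaded value p + q = 33; d = 31356; 31356 = 2^2 * 3^2 * 13 * 67; sigma = (1 + 2 + 4) * (1 + 3 + 9) * (1 + 13) * (1 + 67) = 7 * 13 * 14 * 68 = 86632; answer 86632

86632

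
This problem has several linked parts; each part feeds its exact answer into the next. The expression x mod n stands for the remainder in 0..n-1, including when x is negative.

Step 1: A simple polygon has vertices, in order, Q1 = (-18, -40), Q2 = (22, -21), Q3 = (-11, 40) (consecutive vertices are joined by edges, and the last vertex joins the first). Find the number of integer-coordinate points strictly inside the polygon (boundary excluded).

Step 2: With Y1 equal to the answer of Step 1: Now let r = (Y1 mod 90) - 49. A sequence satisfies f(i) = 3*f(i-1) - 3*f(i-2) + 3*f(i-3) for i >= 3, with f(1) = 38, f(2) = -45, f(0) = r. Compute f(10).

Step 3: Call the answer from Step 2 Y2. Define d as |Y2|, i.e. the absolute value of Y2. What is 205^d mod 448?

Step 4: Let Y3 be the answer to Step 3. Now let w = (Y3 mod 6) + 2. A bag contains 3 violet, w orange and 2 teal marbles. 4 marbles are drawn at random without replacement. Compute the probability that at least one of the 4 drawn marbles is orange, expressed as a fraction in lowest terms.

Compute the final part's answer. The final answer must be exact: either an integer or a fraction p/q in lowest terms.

98/99

Step 1: cross terms: (-18*-21 - 22*-40)=1258, (22*40 - -11*-21)=649, (-11*-40 - -18*40)=1160; twice the area = |3067| = 3067; area = 3067/2; boundary points = 1 + 1 + 1 = 3; strictly interior points = area - boundary/2 + 1 = 1533; answer 1533
Step 2: Y1 = 1533; r = -46; f(3) = 3*(-45) - 3*(38) + 3*(-46) = -387; iterating: f(3)=-387, f(4)=-912, f(5)=-1710, f(6)=-3555, f(7)=-8271, f(8)=-19278, f(9)=-43686, f(10)=-98037; answer -98037
Step 3: Y2 = -98037; d = 98037; squarings mod 448: 205^1=205, 205^2=361, 205^4=401, 205^8=417, 205^16=65, 205^32=193, 205^64=65, 205^128=193, 205^256=65, 205^512=193, 205^1024=65, 205^2048=193, 205^4096=65, 205^8192=193, 205^16384=65, 205^32768=193, 205^65536=65; 205^98037 = 205^1 * 205^4 * 205^16 * 205^32 * 205^64 * 205^128 * 205^512 * 205^1024 * 205^2048 * 205^4096 * 205^8192 * 205^16384 * 205^65536 = 29 (mod 448); answer 29
Step 4: Y3 = 29; w = 7; total draws C(12,4) = 495; complement C(5,4) = 5; favorable 495 - 5 = 490; P = 98/99; answer 98/99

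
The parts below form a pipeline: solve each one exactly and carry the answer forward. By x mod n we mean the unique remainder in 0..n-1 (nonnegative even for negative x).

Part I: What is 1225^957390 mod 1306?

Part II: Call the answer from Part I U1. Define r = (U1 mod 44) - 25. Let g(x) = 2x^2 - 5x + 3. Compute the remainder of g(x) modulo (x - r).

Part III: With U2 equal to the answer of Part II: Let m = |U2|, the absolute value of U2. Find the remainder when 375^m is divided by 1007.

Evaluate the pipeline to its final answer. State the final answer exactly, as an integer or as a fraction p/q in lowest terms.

223

Part I: squarings mod 1306: 1225^1=1225, 1225^2=31, 1225^4=961, 1225^8=179, 1225^16=697, 1225^32=1283, 1225^64=529, 1225^128=357, 1225^256=767, 1225^512=589, 1225^1024=831, 1225^2048=993, 1225^4096=19, 1225^8192=361, 1225^16384=1027, 1225^32768=787, 1225^65536=325, 1225^131072=1145, 1225^262144=1107, 1225^524288=421; 1225^957390 = 1225^2 * 1225^4 * 1225^8 * 1225^64 * 1225^128 * 1225^256 * 1225^512 * 1225^2048 * 1225^4096 * 1225^32768 * 1225^131072 * 1225^262144 * 1225^524288 = 109 (mod 1306); answer 109
Part II: U1 = 109; r = -4; remainder = value at the root: 2*(-4)^2 - 5*(-4)^1 + 3 = (32) + (20) + (3) = 55; answer 55
Part III: U2 = 55; m = 55; squarings mod 1007: 375^1=375, 375^2=652, 375^4=150, 375^8=346, 375^16=890, 375^32=598; 375^55 = 375^1 * 375^2 * 375^4 * 375^16 * 375^32 = 223 (mod 1007); answer 223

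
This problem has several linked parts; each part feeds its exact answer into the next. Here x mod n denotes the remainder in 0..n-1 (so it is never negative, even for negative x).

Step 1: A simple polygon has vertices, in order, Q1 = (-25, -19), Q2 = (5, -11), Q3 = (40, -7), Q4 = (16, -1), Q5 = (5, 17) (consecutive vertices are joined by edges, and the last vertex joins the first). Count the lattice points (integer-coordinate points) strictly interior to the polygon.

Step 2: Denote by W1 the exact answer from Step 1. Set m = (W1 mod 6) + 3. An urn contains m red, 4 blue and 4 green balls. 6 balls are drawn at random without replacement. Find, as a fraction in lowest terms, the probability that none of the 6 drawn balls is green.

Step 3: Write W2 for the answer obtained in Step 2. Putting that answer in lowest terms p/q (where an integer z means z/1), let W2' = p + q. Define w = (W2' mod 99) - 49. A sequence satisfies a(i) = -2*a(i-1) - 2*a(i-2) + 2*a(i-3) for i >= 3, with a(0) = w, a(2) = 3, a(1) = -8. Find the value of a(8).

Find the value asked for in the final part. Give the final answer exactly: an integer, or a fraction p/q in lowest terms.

1380

Step 1: cross terms: (-25*-11 - 5*-19)=370, (5*-7 - 40*-11)=405, (40*-1 - 16*-7)=72, (16*17 - 5*-1)=277, (5*-19 - -25*17)=330; twice the area = |1454| = 1454; area = 727; boundary points = 2 + 1 + 6 + 1 + 6 = 16; strictly interior points = area - boundary/2 + 1 = 720; answer 720
Step 2: W1 = 720; m = 3; total draws C(11,6) = 462; favorable C(7,6) = 7; P = 1/66; answer 1/66
Step 3: W2 = 1/66; threaded value p + q = 67; w = 18; a(3) = -2*(3) - 2*(-8) + 2*(18) = 46; iterating: a(3)=46, a(4)=-114, a(5)=142, a(6)=36, a(7)=-584, a(8)=1380; answer 1380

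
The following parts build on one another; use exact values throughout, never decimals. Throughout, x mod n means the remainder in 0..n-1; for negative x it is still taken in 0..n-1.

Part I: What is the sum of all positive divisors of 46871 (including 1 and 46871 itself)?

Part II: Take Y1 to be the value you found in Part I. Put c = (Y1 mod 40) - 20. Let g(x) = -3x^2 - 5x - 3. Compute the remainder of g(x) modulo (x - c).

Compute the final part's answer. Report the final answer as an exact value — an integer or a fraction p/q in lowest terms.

-71

Part I: 46871 = 11 * 4261; sigma = (1 + 11) * (1 + 4261) = 12 * 4262 = 51144; answer 51144
Part II: Y1 = 51144; c = 4; remainder = value at the root: -3*(4)^2 - 5*(4)^1 - 3 = (-48) + (-20) + (-3) = -71; answer -71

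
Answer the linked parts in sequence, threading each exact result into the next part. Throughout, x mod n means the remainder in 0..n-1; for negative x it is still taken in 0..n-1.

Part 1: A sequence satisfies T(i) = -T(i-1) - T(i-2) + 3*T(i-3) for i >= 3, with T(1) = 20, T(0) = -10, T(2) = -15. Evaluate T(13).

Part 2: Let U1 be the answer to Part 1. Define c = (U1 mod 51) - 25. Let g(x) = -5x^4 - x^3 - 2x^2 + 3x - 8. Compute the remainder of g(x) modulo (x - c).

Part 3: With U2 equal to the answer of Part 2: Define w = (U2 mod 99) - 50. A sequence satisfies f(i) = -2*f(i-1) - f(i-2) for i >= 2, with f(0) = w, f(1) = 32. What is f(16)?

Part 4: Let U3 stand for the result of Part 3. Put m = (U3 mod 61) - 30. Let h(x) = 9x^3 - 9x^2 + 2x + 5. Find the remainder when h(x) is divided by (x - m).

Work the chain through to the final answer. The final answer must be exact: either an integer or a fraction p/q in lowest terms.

34597

Part 1: T(3) = -1*(-15) - 1*(20) + 3*(-10) = -35; iterating: T(3)=-35, T(4)=110, T(5)=-120, T(6)=-95, T(7)=545, T(8)=-810, T(9)=-20, T(10)=2465, T(11)=-4875, T(12)=2350, T(13)=9920; answer 9920
Part 2: U1 = 9920; c = 1; remainder = value at the root: -5*(1)^4 - 1*(1)^3 - 2*(1)^2 + 3*(1)^1 - 8 = (-5) + (-1) + (-2) + (3) + (-8) = -13; answer -13
Part 3: U2 = -13; w = 36; f(2) = -2*(32) - 1*(36) = -100; iterating: f(2)=-100, f(3)=168, f(4)=-236, f(5)=304, f(6)=-372, f(7)=440, f(8)=-508, f(9)=576, f(10)=-644, f(11)=712, f(12)=-780, f(13)=848, f(14)=-916, f(15)=984, f(16)=-1052; answer -1052
Part 4: U3 = -1052; m = 16; remainder = value at the root: 9*(16)^3 - 9*(16)^2 + 2*(16)^1 + 5 = (36864) + (-2304) + (32) + (5) = 34597; answer 34597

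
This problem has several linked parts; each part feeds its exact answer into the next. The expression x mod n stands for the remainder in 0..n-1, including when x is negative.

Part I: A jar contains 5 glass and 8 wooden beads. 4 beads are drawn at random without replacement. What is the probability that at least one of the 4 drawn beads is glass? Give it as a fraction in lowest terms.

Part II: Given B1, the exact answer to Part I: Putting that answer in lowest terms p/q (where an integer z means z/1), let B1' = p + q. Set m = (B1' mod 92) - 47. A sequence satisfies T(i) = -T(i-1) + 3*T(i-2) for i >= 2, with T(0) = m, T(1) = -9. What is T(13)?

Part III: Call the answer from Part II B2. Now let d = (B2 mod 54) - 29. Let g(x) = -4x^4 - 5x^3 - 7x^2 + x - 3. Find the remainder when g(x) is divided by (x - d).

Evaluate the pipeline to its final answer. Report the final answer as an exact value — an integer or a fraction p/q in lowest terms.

-45693

Part I: total draws C(13,4) = 715; complement C(8,4) = 70; favorable 715 - 70 = 645; P = 129/143; answer 129/143
Part II: B1 = 129/143; threaded value p + q = 272; m = 41; T(2) = -1*(-9) + 3*(41) = 132; iterating: T(2)=132, T(3)=-159, T(4)=555, T(5)=-1032, T(6)=2697, T(7)=-5793, T(8)=13884, T(9)=-31263, T(10)=72915, T(11)=-166704, T(12)=385449, T(13)=-885561; answer -885561
Part III: B2 = -885561; d = 10; remainder = value at the root: -4*(10)^4 - 5*(10)^3 - 7*(10)^2 + 1*(10)^1 - 3 = (-40000) + (-5000) + (-700) + (10) + (-3) = -45693; answer -45693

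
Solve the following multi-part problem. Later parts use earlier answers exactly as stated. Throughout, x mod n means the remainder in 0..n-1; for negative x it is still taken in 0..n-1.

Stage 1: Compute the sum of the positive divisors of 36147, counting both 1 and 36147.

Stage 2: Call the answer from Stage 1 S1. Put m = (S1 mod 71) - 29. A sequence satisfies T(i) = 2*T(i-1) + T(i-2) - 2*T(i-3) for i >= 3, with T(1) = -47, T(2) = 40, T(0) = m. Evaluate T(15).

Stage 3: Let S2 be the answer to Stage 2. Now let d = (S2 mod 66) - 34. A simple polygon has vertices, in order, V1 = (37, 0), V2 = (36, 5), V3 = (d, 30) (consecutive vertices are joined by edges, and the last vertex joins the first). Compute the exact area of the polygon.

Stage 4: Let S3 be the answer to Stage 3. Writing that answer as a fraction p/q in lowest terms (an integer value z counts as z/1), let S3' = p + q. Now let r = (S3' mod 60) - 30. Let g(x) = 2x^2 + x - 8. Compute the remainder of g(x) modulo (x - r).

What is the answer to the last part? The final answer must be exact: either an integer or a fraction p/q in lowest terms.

895

Stage 1: 36147 = 3 * 12049; sigma = (1 + 3) * (1 + 12049) = 4 * 12050 = 48200; answer 48200
Stage 2: S1 = 48200; m = 33; T(3) = 2*(40) + 1*(-47) - 2*(33) = -33; iterating: T(3)=-33, T(4)=68, T(5)=23, T(6)=180, T(7)=247, T(8)=628, T(9)=1143, T(10)=2420, T(11)=4727, T(12)=9588, T(13)=19063, T(14)=38260, T(15)=76407; answer 76407
Stage 3: S2 = 76407; d = 11; cross terms: (37*5 - 36*0)=185, (36*30 - 11*5)=1025, (11*0 - 37*30)=-1110; twice the area = |100| = 100; area = 50; answer 50
Stage 4: S3 = 50; threaded value p + q = 51; r = 21; remainder = value at the root: 2*(21)^2 + 1*(21)^1 - 8 = (882) + (21) + (-8) = 895; answer 895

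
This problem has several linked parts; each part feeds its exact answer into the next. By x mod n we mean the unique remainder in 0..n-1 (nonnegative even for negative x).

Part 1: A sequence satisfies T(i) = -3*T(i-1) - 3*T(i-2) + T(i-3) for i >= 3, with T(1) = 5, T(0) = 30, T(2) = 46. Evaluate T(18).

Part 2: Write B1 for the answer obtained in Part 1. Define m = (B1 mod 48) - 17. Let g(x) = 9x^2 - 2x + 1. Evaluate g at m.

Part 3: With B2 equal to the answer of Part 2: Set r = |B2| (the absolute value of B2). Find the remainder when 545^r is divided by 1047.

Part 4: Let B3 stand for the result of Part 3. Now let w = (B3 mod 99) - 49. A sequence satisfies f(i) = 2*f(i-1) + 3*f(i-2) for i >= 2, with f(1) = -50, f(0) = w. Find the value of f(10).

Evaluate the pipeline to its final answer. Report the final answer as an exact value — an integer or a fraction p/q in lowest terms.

Part 1: T(3) = -3*(46) - 3*(5) + 1*(30) = -123; iterating: T(3)=-123, T(4)=236, T(5)=-293, T(6)=48, T(7)=971, T(8)=-3350, T(9)=7185, T(10)=-10534, T(11)=6697, T(12)=18696, T(13)=-86713, T(14)=210748, T(15)=-353409, T(16)=341270, T(17)=247165, T(18)=-2118714; answer -2118714
Part 2: B1 = -2118714; m = -11; 9*(-11)^2 - 2*(-11)^1 + 1 = (1089) + (22) + (1) = 1112; answer 1112
Part 3: B2 = 1112; r = 1112; squarings mod 1047: 545^1=545, 545^2=724, 545^4=676, 545^8=484, 545^16=775, 545^32=694, 545^64=16, 545^128=256, 545^256=622, 545^512=541, 545^1024=568; 545^1112 = 545^8 * 545^16 * 545^64 * 545^1024 = 346 (mod 1047); answer 346
Part 4: B3 = 346; w = 0; f(2) = 2*(-50) + 3*(0) = -100; iterating: f(2)=-100, f(3)=-350, f(4)=-1000, f(5)=-3050, f(6)=-9100, f(7)=-27350, f(8)=-82000, f(9)=-246050, f(10)=-738100; answer -738100

-738100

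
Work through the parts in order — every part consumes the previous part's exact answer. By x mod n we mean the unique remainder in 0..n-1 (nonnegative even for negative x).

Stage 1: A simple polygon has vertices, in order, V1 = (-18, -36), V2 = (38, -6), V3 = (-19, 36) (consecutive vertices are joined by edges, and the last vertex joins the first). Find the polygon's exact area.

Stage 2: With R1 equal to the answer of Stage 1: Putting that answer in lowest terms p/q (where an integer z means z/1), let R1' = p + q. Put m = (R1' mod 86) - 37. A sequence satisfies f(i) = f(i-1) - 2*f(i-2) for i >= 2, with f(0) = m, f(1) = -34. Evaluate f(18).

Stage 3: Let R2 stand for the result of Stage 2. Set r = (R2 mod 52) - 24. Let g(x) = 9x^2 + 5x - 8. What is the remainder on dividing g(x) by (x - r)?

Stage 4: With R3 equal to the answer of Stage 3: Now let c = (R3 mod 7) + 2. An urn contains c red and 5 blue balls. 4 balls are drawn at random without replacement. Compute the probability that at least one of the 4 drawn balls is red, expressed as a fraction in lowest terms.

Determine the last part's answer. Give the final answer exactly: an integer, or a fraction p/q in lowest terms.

41/42

Stage 1: cross terms: (-18*-6 - 38*-36)=1476, (38*36 - -19*-6)=1254, (-19*-36 - -18*36)=1332; twice the area = |4062| = 4062; area = 2031; answer 2031
Stage 2: R1 = 2031; threaded value p + q = 2032; m = 17; f(2) = 1*(-34) - 2*(17) = -68; iterating: f(2)=-68, f(3)=0, f(4)=136, f(5)=136, f(6)=-136, f(7)=-408, f(8)=-136, f(9)=680, f(10)=952, f(11)=-408, f(12)=-2312, f(13)=-1496, f(14)=3128, f(15)=6120, f(16)=-136, f(17)=-12376, f(18)=-12104; answer -12104
Stage 3: R2 = -12104; r = -12; remainder = value at the root: 9*(-12)^2 + 5*(-12)^1 - 8 = (1296) + (-60) + (-8) = 1228; answer 1228
Stage 4: R3 = 1228; c = 5; total draws C(10,4) = 210; complement C(5,4) = 5; favorable 210 - 5 = 205; P = 41/42; answer 41/42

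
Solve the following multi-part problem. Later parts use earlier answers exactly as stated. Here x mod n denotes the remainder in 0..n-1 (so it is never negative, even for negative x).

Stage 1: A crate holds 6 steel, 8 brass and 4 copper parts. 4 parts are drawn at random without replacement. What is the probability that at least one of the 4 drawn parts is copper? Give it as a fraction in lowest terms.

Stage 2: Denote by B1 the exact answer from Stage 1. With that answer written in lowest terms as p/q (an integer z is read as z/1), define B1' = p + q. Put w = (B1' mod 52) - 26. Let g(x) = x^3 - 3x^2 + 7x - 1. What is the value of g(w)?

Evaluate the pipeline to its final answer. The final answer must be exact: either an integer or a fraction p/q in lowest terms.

Stage 1: total draws C(18,4) = 3060; complement C(14,4) = 1001; favorable 3060 - 1001 = 2059; P = 2059/3060; answer 2059/3060
Stage 2: B1 = 2059/3060; threaded value p + q = 5119; w = -3; 1*(-3)^3 - 3*(-3)^2 + 7*(-3)^1 - 1 = (-27) + (-27) + (-21) + (-1) = -76; answer -76

-76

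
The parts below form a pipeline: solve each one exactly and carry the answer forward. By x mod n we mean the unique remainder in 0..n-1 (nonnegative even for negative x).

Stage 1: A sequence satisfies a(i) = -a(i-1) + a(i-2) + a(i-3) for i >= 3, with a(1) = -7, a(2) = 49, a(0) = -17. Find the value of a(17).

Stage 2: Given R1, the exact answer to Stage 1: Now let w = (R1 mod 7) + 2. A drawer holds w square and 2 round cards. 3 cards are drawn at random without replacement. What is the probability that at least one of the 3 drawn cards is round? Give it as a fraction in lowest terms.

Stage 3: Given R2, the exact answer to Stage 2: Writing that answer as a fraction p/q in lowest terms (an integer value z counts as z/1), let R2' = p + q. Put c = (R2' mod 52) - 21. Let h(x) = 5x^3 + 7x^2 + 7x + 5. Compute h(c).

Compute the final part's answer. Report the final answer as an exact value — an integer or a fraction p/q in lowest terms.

Stage 1: a(3) = -1*(49) + 1*(-7) + 1*(-17) = -73; iterating: a(3)=-73, a(4)=115, a(5)=-139, a(6)=181, a(7)=-205, a(8)=247, a(9)=-271, a(10)=313, a(11)=-337, a(12)=379, a(13)=-403, a(14)=445, a(15)=-469, a(16)=511, a(17)=-535; answer -535
Stage 2: R1 = -535; w = 6; total draws C(8,3) = 56; complement C(6,3) = 20; favorable 56 - 20 = 36; P = 9/14; answer 9/14
Stage 3: R2 = 9/14; threaded value p + q = 23; c = 2; 5*(2)^3 + 7*(2)^2 + 7*(2)^1 + 5 = (40) + (28) + (14) + (5) = 87; answer 87

87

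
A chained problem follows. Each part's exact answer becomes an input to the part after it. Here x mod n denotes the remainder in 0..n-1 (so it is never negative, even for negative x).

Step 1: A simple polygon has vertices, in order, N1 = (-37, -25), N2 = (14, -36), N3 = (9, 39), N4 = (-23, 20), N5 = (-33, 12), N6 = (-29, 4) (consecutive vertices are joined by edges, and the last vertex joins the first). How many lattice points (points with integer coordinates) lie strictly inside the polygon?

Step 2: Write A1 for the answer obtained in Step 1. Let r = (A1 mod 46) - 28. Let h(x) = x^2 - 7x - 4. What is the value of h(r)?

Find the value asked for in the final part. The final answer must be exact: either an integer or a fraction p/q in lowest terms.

256

Step 1: cross terms: (-37*-36 - 14*-25)=1682, (14*39 - 9*-36)=870, (9*20 - -23*39)=1077, (-23*12 - -33*20)=384, (-33*4 - -29*12)=216, (-29*-25 - -37*4)=873; twice the area = |5102| = 5102; area = 2551; boundary points = 1 + 5 + 1 + 2 + 4 + 1 = 14; strictly interior points = area - boundary/2 + 1 = 2545; answer 2545
Step 2: A1 = 2545; r = -13; 1*(-13)^2 - 7*(-13)^1 - 4 = (169) + (91) + (-4) = 256; answer 256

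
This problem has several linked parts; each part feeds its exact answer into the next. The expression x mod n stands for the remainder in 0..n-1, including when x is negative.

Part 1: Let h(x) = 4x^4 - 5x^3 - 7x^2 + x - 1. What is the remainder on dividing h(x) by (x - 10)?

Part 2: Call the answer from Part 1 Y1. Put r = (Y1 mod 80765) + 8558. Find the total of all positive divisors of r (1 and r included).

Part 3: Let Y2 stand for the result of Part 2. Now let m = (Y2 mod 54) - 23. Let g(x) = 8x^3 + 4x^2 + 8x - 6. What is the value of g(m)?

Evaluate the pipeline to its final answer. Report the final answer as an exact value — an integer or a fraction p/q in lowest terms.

Part 1: remainder = value at the root: 4*(10)^4 - 5*(10)^3 - 7*(10)^2 + 1*(10)^1 - 1 = (40000) + (-5000) + (-700) + (10) + (-1) = 34309; answer 34309
Part 2: Y1 = 34309; r = 42867; 42867 = 3^2 * 11 * 433; sigma = (1 + 3 + 9) * (1 + 11) * (1 + 433) = 13 * 12 * 434 = 67704; answer 67704
Part 3: Y2 = 67704; m = 19; 8*(19)^3 + 4*(19)^2 + 8*(19)^1 - 6 = (54872) + (1444) + (152) + (-6) = 56462; answer 56462

56462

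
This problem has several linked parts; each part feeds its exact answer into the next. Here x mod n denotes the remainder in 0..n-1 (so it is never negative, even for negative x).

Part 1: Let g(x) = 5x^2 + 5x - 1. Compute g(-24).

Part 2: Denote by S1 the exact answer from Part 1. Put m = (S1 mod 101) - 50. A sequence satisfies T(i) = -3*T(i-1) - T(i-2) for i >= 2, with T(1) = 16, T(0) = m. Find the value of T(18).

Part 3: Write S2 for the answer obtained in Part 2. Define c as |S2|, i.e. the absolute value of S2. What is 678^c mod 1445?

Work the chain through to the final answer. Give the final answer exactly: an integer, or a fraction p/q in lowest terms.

Part 1: 5*(-24)^2 + 5*(-24)^1 - 1 = (2880) + (-120) + (-1) = 2759; answer 2759
Part 2: S1 = 2759; m = -18; T(2) = -3*(16) - 1*(-18) = -30; iterating: T(2)=-30, T(3)=74, T(4)=-192, T(5)=502, T(6)=-1314, T(7)=3440, T(8)=-9006, T(9)=23578, T(10)=-61728, T(11)=161606, T(12)=-423090, T(13)=1107664, T(14)=-2899902, T(15)=7592042, T(16)=-19876224, T(17)=52036630, T(18)=-136233666; answer -136233666
Part 3: S2 = -136233666; c = 136233666; squarings mod 1445: 678^1=678, 678^2=174, 678^4=1376, 678^8=426, 678^16=851, 678^32=256, 678^64=511, 678^128=1021, 678^256=596, 678^512=1191, 678^1024=936, 678^2048=426, 678^4096=851, 678^8192=256, 678^16384=511, 678^32768=1021, 678^65536=596, 678^131072=1191, 678^262144=936, 678^524288=426, 678^1048576=851, 678^2097152=256, 678^4194304=511, 678^8388608=1021, 678^16777216=596, 678^33554432=1191, 678^67108864=936, 678^134217728=426; 678^136233666 = 678^2 * 678^64 * 678^128 * 678^512 * 678^16384 * 678^32768 * 678^131072 * 678^262144 * 678^524288 * 678^1048576 * 678^134217728 = 684 (mod 1445); answer 684

684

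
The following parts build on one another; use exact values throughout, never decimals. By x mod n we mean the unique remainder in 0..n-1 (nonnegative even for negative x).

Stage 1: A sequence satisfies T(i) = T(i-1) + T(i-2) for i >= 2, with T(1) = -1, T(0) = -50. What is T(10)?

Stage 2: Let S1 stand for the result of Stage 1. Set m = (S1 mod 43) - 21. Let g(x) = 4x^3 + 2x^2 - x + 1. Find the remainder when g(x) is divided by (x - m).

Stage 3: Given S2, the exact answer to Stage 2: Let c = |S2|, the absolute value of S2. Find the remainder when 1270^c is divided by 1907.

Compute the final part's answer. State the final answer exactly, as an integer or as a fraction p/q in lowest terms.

941

Stage 1: T(2) = 1*(-1) + 1*(-50) = -51; iterating: T(2)=-51, T(3)=-52, T(4)=-103, T(5)=-155, T(6)=-258, T(7)=-413, T(8)=-671, T(9)=-1084, T(10)=-1755; answer -1755
Stage 2: S1 = -1755; m = -13; remainder = value at the root: 4*(-13)^3 + 2*(-13)^2 - 1*(-13)^1 + 1 = (-8788) + (338) + (13) + (1) = -8436; answer -8436
Stage 3: S2 = -8436; c = 8436; squarings mod 1907: 1270^1=1270, 1270^2=1485, 1270^4=733, 1270^8=1422, 1270^16=664, 1270^32=379, 1270^64=616, 1270^128=1870, 1270^256=1369, 1270^512=1487, 1270^1024=956, 1270^2048=483, 1270^4096=635, 1270^8192=848; 1270^8436 = 1270^4 * 1270^16 * 1270^32 * 1270^64 * 1270^128 * 1270^8192 = 941 (mod 1907); answer 941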